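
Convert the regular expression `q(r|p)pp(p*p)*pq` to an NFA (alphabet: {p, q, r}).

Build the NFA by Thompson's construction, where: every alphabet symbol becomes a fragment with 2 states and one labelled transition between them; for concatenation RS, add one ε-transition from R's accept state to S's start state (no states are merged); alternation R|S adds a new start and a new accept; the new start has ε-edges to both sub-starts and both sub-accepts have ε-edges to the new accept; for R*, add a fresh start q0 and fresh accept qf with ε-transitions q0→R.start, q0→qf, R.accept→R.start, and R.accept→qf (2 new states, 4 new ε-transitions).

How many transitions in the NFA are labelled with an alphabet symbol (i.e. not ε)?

By structural recursion:
Each of the 9 symbol leaves contributes exactly 1 symbol transition.
  r|p : 2 symbol transitions
  p* : 1 symbol transition
  p*p : 2 symbol transitions
  (p*p)* : 2 symbol transitions
  q(r|p)pp(p*p)*pq : 9 symbol transitions

9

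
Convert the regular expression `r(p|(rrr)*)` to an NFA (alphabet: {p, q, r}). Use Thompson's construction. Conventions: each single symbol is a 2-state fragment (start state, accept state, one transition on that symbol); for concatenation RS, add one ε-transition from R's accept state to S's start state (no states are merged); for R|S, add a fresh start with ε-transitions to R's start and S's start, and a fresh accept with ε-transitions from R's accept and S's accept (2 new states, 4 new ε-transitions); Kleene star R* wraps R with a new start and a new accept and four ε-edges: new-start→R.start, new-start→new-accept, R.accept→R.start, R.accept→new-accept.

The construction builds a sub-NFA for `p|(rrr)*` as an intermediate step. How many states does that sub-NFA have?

Fragment for `p|(rrr)*`:
Each of the 4 symbol leaves contributes a 2-state fragment.
  rrr — 6 states
  (rrr)* — 8 states
  p|(rrr)* — 12 states

12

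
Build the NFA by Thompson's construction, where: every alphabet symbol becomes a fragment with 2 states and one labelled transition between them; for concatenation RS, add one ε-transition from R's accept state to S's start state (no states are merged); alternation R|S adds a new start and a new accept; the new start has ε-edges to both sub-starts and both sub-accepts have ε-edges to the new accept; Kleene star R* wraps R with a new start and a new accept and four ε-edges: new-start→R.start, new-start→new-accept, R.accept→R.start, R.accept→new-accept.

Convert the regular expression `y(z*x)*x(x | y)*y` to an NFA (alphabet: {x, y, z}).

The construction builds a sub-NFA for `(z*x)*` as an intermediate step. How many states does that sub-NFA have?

8

Fragment for `(z*x)*`:
Each of the 2 symbol leaves contributes a 2-state fragment.
  z* : 4 states
  z*x : 6 states
  (z*x)* : 8 states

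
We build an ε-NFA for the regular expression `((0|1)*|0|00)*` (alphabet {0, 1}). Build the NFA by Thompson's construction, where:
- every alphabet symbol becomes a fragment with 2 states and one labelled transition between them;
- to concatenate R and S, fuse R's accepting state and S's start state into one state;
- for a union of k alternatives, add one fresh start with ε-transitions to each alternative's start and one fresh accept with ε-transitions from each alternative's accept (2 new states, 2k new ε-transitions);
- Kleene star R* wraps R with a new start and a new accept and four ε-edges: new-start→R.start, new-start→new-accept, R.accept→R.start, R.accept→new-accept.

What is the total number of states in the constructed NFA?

17

Per subexpression:
Each of the 5 symbol leaves contributes a 2-state fragment.
  0|1 = 6 states
  (0|1)* = 8 states
  00 = 3 states
  (0|1)*|0|00 = 15 states
  ((0|1)*|0|00)* = 17 states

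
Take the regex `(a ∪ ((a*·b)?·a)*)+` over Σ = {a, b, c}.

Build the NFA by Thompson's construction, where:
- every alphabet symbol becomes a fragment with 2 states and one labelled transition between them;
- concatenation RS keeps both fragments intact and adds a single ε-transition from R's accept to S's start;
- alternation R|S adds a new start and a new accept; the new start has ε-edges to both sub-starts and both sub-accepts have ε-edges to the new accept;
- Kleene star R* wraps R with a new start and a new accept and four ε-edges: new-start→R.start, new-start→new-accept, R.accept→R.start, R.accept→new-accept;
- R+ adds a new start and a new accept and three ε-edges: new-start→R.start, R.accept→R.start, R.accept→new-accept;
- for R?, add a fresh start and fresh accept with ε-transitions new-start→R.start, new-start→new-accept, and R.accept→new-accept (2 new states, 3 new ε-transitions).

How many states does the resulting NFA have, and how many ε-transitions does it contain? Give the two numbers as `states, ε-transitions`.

Recursing over subexpressions:
Each of the 4 symbol leaves contributes 2 states and 0 ε-transitions.
  a* → 4 states, 4 ε-transitions
  a*·b → 6 states, 5 ε-transitions
  (a*·b)? → 8 states, 8 ε-transitions
  (a*·b)?·a → 10 states, 9 ε-transitions
  ((a*·b)?·a)* → 12 states, 13 ε-transitions
  a ∪ ((a*·b)?·a)* → 16 states, 17 ε-transitions
  (a ∪ ((a*·b)?·a)*)+ → 18 states, 20 ε-transitions

18, 20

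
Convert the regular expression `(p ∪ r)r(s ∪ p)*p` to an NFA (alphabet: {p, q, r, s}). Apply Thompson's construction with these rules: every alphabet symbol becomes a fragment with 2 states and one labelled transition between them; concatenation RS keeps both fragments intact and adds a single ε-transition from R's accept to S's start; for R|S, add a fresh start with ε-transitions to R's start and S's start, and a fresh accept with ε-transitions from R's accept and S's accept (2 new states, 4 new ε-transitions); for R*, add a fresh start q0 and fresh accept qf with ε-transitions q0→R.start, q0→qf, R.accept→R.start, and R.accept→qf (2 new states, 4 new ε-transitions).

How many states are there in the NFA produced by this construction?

Building bottom-up:
Each of the 6 symbol leaves contributes a 2-state fragment.
  p ∪ r : 6 states
  s ∪ p : 6 states
  (s ∪ p)* : 8 states
  (p ∪ r)r(s ∪ p)*p : 18 states

18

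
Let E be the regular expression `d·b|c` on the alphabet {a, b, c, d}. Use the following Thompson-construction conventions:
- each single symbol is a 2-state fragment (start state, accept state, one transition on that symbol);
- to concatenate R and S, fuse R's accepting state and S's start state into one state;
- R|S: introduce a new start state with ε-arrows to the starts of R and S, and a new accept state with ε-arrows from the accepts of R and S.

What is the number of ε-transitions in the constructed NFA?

4

By structural recursion:
Each of the 3 symbol leaves contributes 0 ε-transitions.
  d·b : 0 ε-transitions
  d·b|c : 4 ε-transitions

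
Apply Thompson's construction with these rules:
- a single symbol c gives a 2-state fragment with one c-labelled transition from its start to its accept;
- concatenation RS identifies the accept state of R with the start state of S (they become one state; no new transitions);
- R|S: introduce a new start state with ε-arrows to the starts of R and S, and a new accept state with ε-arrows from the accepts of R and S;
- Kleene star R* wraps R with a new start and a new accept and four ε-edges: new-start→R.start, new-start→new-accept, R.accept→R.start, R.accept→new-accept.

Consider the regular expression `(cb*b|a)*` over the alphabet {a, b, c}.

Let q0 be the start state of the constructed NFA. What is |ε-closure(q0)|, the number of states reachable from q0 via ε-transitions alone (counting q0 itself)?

Let C(F) = |ε-closure(F.start)| within fragment F, and note whether F accepts ε. Symbol fragments have C = 1 and do not accept ε. Then:
  b* : new start has ε-edges to the inner start and to the new accept, so |closure| = 2 + 1 = 3
  cb*b : same as the first factor's closure: |closure| = 1
  cb*b|a : |closure| = 1 + 1 + 1 = 3 (the new accept is not ε-reachable since no branch accepts ε)
  (cb*b|a)* : |closure| = 1 (new start) + 3 (body) + 1 (new accept) = 5

5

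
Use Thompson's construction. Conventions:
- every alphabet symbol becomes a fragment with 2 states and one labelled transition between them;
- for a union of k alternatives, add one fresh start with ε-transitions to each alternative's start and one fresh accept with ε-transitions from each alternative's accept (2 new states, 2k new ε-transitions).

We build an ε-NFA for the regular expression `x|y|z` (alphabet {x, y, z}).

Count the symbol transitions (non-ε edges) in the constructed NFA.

By structural recursion:
Each of the 3 symbol leaves contributes exactly 1 symbol transition.
  x|y|z — 3 symbol transitions

3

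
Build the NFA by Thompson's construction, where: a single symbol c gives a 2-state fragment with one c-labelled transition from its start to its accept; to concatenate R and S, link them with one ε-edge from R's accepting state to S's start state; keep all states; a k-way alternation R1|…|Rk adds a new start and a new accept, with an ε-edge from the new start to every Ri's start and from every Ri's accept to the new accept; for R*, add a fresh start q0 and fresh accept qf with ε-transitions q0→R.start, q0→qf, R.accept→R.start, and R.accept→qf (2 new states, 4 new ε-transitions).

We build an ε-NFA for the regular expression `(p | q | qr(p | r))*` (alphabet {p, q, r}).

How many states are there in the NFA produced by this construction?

18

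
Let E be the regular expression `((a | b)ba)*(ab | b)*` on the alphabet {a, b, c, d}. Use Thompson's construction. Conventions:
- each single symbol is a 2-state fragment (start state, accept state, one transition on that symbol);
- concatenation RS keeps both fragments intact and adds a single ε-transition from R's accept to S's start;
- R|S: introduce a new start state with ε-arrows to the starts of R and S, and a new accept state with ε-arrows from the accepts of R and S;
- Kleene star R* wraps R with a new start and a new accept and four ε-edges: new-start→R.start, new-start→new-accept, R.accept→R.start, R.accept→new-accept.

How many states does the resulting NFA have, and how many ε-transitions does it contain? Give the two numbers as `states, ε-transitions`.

By structural recursion:
Each of the 7 symbol leaves contributes 2 states and 0 ε-transitions.
  a | b — 6 states, 4 ε-transitions
  (a | b)ba — 10 states, 6 ε-transitions
  ((a | b)ba)* — 12 states, 10 ε-transitions
  ab — 4 states, 1 ε-transition
  ab | b — 8 states, 5 ε-transitions
  (ab | b)* — 10 states, 9 ε-transitions
  ((a | b)ba)*(ab | b)* — 22 states, 20 ε-transitions

22, 20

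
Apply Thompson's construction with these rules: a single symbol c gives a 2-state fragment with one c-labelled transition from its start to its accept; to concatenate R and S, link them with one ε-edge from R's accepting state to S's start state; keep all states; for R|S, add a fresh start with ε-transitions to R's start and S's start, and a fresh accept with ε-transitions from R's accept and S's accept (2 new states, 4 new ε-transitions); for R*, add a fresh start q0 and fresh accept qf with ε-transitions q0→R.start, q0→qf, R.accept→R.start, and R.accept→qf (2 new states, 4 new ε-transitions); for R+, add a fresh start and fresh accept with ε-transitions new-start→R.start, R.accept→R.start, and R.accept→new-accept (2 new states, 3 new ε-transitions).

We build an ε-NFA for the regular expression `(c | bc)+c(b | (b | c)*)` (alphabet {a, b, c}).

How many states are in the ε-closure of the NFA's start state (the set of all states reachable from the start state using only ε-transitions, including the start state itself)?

Let C(F) = |ε-closure(F.start)| within fragment F, and note whether F accepts ε. Symbol fragments have C = 1 and do not accept ε. Then:
  bc : C equals the left operand's closure size = 1 (its accept is not ε-reachable, so the closure stops there)
  c | bc : C = 1 + 1 + 1 = 3 (the new accept is not ε-reachable since no branch accepts ε)
  (c | bc)+ : new start ε-reaches only the body's start; the new accept needs a symbol first: C = 1 + 3 = 4
  b | c : C = 1 + 1 + 1 = 3 (the new accept is not ε-reachable since no branch accepts ε)
  (b | c)* : C = 1 (new start) + 3 (body) + 1 (new accept) = 5
  b | (b | c)* : C = 1 (new start) + (1 + 5) + 1 (new accept, since some branch ε-reaches its own accept) = 8
  (c | bc)+c(b | (b | c)*) : C equals the left operand's closure size = 4 (its accept is not ε-reachable, so the closure stops there)

4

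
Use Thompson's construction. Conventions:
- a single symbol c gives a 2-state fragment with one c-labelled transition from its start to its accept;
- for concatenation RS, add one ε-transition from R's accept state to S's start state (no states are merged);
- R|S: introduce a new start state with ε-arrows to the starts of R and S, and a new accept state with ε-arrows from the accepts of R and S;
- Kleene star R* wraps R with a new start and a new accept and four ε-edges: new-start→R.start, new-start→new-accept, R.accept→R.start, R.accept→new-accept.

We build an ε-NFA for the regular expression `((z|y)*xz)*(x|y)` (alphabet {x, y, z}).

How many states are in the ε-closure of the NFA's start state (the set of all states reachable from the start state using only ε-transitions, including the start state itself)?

11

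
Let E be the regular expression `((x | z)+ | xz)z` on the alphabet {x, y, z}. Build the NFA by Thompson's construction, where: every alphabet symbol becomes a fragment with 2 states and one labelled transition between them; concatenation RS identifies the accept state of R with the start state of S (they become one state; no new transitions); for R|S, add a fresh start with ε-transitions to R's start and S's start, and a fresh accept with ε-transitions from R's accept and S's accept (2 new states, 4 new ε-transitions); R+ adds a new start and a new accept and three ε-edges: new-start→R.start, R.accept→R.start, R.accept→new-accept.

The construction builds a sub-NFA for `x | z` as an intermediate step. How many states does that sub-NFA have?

6

Fragment for `x | z`:
Each of the 2 symbol leaves contributes a 2-state fragment.
  x | z : 6 states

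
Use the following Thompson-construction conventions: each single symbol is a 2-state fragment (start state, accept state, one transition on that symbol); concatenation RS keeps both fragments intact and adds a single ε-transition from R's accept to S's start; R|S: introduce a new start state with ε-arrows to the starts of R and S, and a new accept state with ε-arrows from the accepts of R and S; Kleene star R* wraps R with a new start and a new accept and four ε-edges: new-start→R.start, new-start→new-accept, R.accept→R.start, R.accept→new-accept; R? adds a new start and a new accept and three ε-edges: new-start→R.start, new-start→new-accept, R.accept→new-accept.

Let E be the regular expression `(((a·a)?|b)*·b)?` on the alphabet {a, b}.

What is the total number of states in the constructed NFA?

Recursing over subexpressions:
Each of the 4 symbol leaves contributes a 2-state fragment.
  a·a : 4 states
  (a·a)? : 6 states
  (a·a)?|b : 10 states
  ((a·a)?|b)* : 12 states
  ((a·a)?|b)*·b : 14 states
  (((a·a)?|b)*·b)? : 16 states

16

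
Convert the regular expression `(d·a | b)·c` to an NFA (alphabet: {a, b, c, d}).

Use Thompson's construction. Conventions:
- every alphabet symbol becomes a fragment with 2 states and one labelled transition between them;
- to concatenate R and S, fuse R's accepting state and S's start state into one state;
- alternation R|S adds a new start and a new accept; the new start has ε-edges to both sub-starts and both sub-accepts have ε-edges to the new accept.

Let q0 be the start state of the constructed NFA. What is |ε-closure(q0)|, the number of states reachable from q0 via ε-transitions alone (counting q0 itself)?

Let C(F) = |ε-closure(F.start)| within fragment F, and note whether F accepts ε. Symbol fragments have C = 1 and do not accept ε. Then:
  d·a : same as the first factor's closure: |ε-closure| = 1
  d·a | b : new start ε-reaches every alternative's start; none of them accept ε, so the new accept is not reached: |ε-closure| = 1 + 1 + 1 = 3
  (d·a | b)·c : same as the first factor's closure: |ε-closure| = 3

3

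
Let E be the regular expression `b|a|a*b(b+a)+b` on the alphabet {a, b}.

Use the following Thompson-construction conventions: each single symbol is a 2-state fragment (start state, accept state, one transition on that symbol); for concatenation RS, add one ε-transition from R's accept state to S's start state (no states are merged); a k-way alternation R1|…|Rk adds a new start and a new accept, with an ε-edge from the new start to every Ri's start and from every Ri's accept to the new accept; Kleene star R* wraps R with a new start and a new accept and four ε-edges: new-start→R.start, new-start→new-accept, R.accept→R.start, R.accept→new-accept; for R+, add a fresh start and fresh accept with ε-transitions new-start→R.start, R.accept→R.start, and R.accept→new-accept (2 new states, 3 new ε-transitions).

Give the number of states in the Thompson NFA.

Per subexpression:
Each of the 7 symbol leaves contributes a 2-state fragment.
  a* = 4 states
  b+ = 4 states
  b+a = 6 states
  (b+a)+ = 8 states
  a*b(b+a)+b = 16 states
  b|a|a*b(b+a)+b = 22 states

22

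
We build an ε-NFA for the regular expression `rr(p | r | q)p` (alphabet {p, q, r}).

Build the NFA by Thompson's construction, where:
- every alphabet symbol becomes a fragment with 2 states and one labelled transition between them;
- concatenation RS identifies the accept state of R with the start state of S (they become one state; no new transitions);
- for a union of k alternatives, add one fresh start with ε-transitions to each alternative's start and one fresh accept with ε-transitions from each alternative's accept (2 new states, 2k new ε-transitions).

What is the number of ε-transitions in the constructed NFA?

Bottom-up over the parse tree:
Each of the 6 symbol leaves contributes 0 ε-transitions.
  p | r | q : 6 ε-transitions
  rr(p | r | q)p : 6 ε-transitions

6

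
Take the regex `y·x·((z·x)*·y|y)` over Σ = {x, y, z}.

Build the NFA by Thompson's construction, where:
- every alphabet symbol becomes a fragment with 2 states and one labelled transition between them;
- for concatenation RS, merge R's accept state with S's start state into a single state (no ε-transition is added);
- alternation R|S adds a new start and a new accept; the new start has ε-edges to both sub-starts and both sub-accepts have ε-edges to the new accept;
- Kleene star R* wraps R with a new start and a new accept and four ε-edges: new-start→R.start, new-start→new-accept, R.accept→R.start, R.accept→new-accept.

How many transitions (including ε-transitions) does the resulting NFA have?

Bottom-up over the parse tree:
Each of the 6 symbol leaves contributes 1 transition (1 symbol, 0 ε).
  z·x → 2 transitions (2 symbol, 0 ε)
  (z·x)* → 6 transitions (2 symbol, 4 ε)
  (z·x)*·y → 7 transitions (3 symbol, 4 ε)
  (z·x)*·y|y → 12 transitions (4 symbol, 8 ε)
  y·x·((z·x)*·y|y) → 14 transitions (6 symbol, 8 ε)

14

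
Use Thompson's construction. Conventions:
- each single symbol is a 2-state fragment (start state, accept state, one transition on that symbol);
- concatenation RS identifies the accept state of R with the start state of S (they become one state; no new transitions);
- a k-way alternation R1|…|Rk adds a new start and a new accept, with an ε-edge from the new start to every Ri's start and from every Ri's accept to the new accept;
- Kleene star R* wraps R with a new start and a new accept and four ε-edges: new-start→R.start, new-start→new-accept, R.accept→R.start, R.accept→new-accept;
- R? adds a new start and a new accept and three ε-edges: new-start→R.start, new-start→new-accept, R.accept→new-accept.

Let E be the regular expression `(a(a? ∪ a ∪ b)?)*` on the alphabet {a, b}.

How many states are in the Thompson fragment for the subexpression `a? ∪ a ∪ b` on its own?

Fragment for `a? ∪ a ∪ b`:
Each of the 3 symbol leaves contributes a 2-state fragment.
  a? → 4 states
  a? ∪ a ∪ b → 10 states

10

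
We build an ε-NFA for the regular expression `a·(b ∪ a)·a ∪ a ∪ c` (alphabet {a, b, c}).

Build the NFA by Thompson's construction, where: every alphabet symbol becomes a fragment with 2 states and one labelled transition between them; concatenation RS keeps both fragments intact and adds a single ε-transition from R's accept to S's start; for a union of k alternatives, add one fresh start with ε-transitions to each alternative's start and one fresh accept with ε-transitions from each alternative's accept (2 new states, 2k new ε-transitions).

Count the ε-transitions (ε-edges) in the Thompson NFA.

12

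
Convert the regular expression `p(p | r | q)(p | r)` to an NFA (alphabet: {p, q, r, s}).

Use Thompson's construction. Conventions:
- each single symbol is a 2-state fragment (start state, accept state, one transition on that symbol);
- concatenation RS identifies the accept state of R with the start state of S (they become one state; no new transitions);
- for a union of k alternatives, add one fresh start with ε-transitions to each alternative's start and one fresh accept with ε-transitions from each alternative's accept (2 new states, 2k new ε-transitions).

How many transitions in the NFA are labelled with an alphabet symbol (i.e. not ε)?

Bottom-up over the parse tree:
Each of the 6 symbol leaves contributes exactly 1 symbol transition.
  p | r | q — 3 symbol transitions
  p | r — 2 symbol transitions
  p(p | r | q)(p | r) — 6 symbol transitions

6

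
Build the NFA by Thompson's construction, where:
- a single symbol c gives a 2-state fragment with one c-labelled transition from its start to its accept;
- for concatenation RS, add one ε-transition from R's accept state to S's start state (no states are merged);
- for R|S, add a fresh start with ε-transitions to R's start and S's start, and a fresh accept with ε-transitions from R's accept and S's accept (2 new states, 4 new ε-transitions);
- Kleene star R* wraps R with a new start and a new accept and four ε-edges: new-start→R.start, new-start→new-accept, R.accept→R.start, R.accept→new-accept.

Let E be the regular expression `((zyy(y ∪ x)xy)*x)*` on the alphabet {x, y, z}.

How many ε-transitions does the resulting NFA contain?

18

Recursing over subexpressions:
Each of the 8 symbol leaves contributes 0 ε-transitions.
  y ∪ x → 4 ε-transitions
  zyy(y ∪ x)xy → 9 ε-transitions
  (zyy(y ∪ x)xy)* → 13 ε-transitions
  (zyy(y ∪ x)xy)*x → 14 ε-transitions
  ((zyy(y ∪ x)xy)*x)* → 18 ε-transitions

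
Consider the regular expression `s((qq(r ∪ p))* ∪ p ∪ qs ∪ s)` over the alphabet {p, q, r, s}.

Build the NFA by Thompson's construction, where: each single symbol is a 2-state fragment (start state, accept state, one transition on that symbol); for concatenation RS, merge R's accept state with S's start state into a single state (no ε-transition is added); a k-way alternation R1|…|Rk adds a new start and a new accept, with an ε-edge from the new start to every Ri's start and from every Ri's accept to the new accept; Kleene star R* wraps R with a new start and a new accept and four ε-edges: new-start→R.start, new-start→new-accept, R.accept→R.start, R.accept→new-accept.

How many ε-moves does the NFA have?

By structural recursion:
Each of the 9 symbol leaves contributes 0 ε-transitions.
  r ∪ p — 4 ε-transitions
  qq(r ∪ p) — 4 ε-transitions
  (qq(r ∪ p))* — 8 ε-transitions
  qs — 0 ε-transitions
  (qq(r ∪ p))* ∪ p ∪ qs ∪ s — 16 ε-transitions
  s((qq(r ∪ p))* ∪ p ∪ qs ∪ s) — 16 ε-transitions

16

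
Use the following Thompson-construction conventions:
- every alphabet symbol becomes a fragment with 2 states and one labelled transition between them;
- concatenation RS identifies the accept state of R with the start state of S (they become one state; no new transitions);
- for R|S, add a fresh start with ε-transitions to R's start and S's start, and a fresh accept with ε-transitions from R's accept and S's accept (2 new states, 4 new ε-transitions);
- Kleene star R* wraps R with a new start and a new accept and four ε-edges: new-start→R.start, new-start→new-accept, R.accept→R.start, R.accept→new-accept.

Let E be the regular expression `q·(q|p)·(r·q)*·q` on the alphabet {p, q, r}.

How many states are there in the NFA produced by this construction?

By structural recursion:
Each of the 6 symbol leaves contributes a 2-state fragment.
  q|p — 6 states
  r·q — 3 states
  (r·q)* — 5 states
  q·(q|p)·(r·q)*·q — 12 states

12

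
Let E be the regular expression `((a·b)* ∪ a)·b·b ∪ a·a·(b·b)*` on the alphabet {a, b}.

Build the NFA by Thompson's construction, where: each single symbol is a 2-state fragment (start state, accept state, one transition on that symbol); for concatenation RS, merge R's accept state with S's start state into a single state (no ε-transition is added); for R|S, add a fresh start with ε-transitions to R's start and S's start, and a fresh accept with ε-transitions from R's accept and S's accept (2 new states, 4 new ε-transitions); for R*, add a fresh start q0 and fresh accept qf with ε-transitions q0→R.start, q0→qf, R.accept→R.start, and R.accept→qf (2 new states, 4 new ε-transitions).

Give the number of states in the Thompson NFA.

Per subexpression:
Each of the 9 symbol leaves contributes a 2-state fragment.
  a·b = 3 states
  (a·b)* = 5 states
  (a·b)* ∪ a = 9 states
  ((a·b)* ∪ a)·b·b = 11 states
  b·b = 3 states
  (b·b)* = 5 states
  a·a·(b·b)* = 7 states
  ((a·b)* ∪ a)·b·b ∪ a·a·(b·b)* = 20 states

20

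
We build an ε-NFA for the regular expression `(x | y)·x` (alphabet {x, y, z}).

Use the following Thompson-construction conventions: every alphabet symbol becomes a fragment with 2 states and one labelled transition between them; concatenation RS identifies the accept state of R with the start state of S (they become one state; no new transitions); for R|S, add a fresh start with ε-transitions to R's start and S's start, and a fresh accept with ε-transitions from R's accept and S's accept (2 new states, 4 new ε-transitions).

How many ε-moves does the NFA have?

Building bottom-up:
Each of the 3 symbol leaves contributes 0 ε-transitions.
  x | y = 4 ε-transitions
  (x | y)·x = 4 ε-transitions

4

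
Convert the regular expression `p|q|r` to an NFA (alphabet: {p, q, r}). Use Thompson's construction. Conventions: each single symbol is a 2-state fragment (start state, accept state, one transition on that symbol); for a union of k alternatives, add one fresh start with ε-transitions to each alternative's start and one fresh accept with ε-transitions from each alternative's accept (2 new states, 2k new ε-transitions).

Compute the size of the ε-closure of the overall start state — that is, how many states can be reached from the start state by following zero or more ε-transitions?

4

Let C(F) = |ε-closure(F.start)| within fragment F, and note whether F accepts ε. Symbol fragments have C = 1 and do not accept ε. Then:
  p|q|r → |closure| = 1 + 1 + 1 + 1 = 4 (the new accept is not ε-reachable since no branch accepts ε)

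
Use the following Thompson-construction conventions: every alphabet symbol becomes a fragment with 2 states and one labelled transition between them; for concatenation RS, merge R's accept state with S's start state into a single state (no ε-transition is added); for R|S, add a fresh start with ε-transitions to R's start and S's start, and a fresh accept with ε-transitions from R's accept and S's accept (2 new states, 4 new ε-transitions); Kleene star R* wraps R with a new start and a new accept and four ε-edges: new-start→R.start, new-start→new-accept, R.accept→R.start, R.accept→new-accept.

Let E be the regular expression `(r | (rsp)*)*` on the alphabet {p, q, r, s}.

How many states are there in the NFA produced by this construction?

12

Bottom-up over the parse tree:
Each of the 4 symbol leaves contributes a 2-state fragment.
  rsp = 4 states
  (rsp)* = 6 states
  r | (rsp)* = 10 states
  (r | (rsp)*)* = 12 states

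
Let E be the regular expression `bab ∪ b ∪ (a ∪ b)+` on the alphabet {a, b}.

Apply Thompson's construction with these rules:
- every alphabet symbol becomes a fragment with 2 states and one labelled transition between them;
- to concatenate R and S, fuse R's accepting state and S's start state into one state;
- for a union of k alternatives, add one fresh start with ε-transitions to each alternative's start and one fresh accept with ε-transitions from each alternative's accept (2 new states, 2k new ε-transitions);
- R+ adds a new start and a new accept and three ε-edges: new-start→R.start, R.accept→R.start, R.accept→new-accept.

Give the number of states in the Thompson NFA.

16

Per subexpression:
Each of the 6 symbol leaves contributes a 2-state fragment.
  bab — 4 states
  a ∪ b — 6 states
  (a ∪ b)+ — 8 states
  bab ∪ b ∪ (a ∪ b)+ — 16 states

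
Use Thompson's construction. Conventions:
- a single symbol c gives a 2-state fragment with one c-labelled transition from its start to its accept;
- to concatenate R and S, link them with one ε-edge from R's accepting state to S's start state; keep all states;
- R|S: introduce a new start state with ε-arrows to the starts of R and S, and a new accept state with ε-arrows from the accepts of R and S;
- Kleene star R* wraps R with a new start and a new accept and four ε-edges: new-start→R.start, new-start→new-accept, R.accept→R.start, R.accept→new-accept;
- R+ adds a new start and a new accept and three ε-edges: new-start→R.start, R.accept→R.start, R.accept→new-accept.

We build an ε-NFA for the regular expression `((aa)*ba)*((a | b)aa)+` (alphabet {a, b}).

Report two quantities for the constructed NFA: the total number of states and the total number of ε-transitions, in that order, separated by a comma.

Recursing over subexpressions:
Each of the 8 symbol leaves contributes 2 states and 0 ε-transitions.
  aa = 4 states, 1 ε-transition
  (aa)* = 6 states, 5 ε-transitions
  (aa)*ba = 10 states, 7 ε-transitions
  ((aa)*ba)* = 12 states, 11 ε-transitions
  a | b = 6 states, 4 ε-transitions
  (a | b)aa = 10 states, 6 ε-transitions
  ((a | b)aa)+ = 12 states, 9 ε-transitions
  ((aa)*ba)*((a | b)aa)+ = 24 states, 21 ε-transitions

24, 21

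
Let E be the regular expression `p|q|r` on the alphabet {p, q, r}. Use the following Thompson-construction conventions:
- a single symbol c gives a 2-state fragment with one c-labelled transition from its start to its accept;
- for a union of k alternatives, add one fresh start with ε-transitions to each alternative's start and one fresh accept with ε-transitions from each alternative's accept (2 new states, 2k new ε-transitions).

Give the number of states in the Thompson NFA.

8

Per subexpression:
Each of the 3 symbol leaves contributes a 2-state fragment.
  p|q|r = 8 states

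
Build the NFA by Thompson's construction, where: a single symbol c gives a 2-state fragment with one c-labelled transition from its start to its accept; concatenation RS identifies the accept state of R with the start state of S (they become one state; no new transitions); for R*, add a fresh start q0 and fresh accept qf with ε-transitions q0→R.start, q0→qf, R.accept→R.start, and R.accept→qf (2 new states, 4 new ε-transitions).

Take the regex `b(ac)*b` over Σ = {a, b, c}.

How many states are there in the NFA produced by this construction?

By structural recursion:
Each of the 4 symbol leaves contributes a 2-state fragment.
  ac = 3 states
  (ac)* = 5 states
  b(ac)*b = 7 states

7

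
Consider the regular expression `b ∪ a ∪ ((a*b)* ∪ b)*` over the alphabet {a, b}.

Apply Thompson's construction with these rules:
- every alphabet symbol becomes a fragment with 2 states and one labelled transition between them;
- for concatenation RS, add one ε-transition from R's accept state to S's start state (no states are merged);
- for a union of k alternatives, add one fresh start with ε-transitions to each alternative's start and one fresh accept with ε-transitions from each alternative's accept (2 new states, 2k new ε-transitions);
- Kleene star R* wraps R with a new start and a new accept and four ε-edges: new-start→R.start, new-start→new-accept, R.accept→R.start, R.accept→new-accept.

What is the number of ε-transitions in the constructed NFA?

23

Building bottom-up:
Each of the 5 symbol leaves contributes 0 ε-transitions.
  a* — 4 ε-transitions
  a*b — 5 ε-transitions
  (a*b)* — 9 ε-transitions
  (a*b)* ∪ b — 13 ε-transitions
  ((a*b)* ∪ b)* — 17 ε-transitions
  b ∪ a ∪ ((a*b)* ∪ b)* — 23 ε-transitions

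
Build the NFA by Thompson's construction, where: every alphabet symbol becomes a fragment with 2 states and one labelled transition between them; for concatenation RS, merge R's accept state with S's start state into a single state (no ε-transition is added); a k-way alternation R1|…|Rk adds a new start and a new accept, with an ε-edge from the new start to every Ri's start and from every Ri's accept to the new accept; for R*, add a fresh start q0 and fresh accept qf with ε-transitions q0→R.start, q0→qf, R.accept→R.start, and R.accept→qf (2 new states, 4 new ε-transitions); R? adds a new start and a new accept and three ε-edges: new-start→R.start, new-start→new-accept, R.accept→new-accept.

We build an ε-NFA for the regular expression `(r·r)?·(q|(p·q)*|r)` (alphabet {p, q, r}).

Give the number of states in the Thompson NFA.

15

Building bottom-up:
Each of the 6 symbol leaves contributes a 2-state fragment.
  r·r = 3 states
  (r·r)? = 5 states
  p·q = 3 states
  (p·q)* = 5 states
  q|(p·q)*|r = 11 states
  (r·r)?·(q|(p·q)*|r) = 15 states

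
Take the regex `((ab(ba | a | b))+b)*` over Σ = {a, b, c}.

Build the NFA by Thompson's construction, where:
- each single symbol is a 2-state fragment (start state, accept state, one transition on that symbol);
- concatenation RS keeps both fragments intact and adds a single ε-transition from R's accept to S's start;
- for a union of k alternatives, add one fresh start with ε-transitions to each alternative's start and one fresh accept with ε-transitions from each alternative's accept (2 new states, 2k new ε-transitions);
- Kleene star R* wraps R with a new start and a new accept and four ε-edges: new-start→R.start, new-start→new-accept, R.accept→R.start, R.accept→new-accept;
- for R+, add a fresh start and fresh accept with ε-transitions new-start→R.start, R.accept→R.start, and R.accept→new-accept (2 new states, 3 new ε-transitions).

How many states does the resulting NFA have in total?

20

Building bottom-up:
Each of the 7 symbol leaves contributes a 2-state fragment.
  ba = 4 states
  ba | a | b = 10 states
  ab(ba | a | b) = 14 states
  (ab(ba | a | b))+ = 16 states
  (ab(ba | a | b))+b = 18 states
  ((ab(ba | a | b))+b)* = 20 states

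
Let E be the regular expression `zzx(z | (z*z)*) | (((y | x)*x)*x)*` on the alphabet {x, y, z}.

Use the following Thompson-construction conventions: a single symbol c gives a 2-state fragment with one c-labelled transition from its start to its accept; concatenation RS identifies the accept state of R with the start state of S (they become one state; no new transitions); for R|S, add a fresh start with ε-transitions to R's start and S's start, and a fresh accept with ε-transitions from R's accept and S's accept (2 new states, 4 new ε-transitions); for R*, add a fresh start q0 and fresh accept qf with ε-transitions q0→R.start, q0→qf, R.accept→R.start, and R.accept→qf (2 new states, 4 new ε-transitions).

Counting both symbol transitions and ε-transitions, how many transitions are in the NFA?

42

Building bottom-up:
Each of the 10 symbol leaves contributes 1 transition (1 symbol, 0 ε).
  z* = 5 transitions (1 symbol, 4 ε)
  z*z = 6 transitions (2 symbol, 4 ε)
  (z*z)* = 10 transitions (2 symbol, 8 ε)
  z | (z*z)* = 15 transitions (3 symbol, 12 ε)
  zzx(z | (z*z)*) = 18 transitions (6 symbol, 12 ε)
  y | x = 6 transitions (2 symbol, 4 ε)
  (y | x)* = 10 transitions (2 symbol, 8 ε)
  (y | x)*x = 11 transitions (3 symbol, 8 ε)
  ((y | x)*x)* = 15 transitions (3 symbol, 12 ε)
  ((y | x)*x)*x = 16 transitions (4 symbol, 12 ε)
  (((y | x)*x)*x)* = 20 transitions (4 symbol, 16 ε)
  zzx(z | (z*z)*) | (((y | x)*x)*x)* = 42 transitions (10 symbol, 32 ε)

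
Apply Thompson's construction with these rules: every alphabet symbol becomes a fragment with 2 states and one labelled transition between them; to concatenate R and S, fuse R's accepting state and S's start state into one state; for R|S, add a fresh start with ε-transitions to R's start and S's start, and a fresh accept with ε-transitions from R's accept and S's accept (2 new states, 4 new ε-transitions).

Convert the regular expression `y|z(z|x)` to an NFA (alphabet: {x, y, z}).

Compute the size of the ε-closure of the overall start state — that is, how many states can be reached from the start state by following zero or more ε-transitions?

3

Work bottom-up. For each fragment F, track |ε-closure(F.start)| and whether F's accept lies in that closure (i.e. whether F accepts ε). A single-symbol fragment has closure size 1 and does not accept ε.
  z|x → |ε-closure| = 1 + 1 + 1 = 3 (the new accept is not ε-reachable since no branch accepts ε)
  z(z|x) → same as the first factor's closure: |ε-closure| = 1
  y|z(z|x) → new start ε-reaches every alternative's start; none of them accept ε, so the new accept is not reached: |ε-closure| = 1 + 1 + 1 = 3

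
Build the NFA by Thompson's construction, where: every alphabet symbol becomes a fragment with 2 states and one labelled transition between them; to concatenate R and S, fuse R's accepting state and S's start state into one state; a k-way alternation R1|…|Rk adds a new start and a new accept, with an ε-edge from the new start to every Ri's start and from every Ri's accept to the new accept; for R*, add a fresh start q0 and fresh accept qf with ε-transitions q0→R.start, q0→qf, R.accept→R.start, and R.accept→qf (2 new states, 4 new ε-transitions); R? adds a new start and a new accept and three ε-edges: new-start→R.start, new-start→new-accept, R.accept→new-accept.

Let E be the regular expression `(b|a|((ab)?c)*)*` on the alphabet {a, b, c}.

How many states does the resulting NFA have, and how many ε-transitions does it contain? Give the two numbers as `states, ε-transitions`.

16, 17

Per subexpression:
Each of the 5 symbol leaves contributes 2 states and 0 ε-transitions.
  ab = 3 states, 0 ε-transitions
  (ab)? = 5 states, 3 ε-transitions
  (ab)?c = 6 states, 3 ε-transitions
  ((ab)?c)* = 8 states, 7 ε-transitions
  b|a|((ab)?c)* = 14 states, 13 ε-transitions
  (b|a|((ab)?c)*)* = 16 states, 17 ε-transitions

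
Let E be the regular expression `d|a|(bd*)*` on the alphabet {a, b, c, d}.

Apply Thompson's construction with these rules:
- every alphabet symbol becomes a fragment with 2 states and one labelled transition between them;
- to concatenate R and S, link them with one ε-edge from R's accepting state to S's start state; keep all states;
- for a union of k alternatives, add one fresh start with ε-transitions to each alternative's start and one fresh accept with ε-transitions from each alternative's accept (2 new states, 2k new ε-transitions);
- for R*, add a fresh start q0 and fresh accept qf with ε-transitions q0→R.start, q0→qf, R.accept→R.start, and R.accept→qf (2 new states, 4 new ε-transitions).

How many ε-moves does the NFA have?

By structural recursion:
Each of the 4 symbol leaves contributes 0 ε-transitions.
  d* : 4 ε-transitions
  bd* : 5 ε-transitions
  (bd*)* : 9 ε-transitions
  d|a|(bd*)* : 15 ε-transitions

15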